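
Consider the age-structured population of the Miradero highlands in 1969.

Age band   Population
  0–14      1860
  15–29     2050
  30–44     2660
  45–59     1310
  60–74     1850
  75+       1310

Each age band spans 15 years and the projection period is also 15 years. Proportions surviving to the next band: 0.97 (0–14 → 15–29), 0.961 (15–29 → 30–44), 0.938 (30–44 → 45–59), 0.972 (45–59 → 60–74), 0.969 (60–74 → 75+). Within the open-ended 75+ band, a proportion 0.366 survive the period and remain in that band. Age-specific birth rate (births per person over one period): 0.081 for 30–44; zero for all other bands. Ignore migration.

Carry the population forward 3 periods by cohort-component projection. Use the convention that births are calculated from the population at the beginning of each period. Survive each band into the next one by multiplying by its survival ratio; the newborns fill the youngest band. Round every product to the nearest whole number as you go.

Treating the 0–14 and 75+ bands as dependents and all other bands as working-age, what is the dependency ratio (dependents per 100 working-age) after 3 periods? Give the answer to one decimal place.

After projecting period 1:
Births: 2660 × 0.081 = 215
15–29: 1860 × 0.97 = 1804
30–44: 2050 × 0.961 = 1970
45–59: 2660 × 0.938 = 2495
60–74: 1310 × 0.972 = 1273
75+: 1850 × 0.969 + 1310 × 0.366 = 1793 + 479 = 2272
Giving 215 / 1804 / 1970 / 2495 / 1273 / 2272.
After projecting period 2:
Births: 1970 × 0.081 = 160
15–29: 215 × 0.97 = 209
30–44: 1804 × 0.961 = 1734
45–59: 1970 × 0.938 = 1848
60–74: 2495 × 0.972 = 2425
75+: 1273 × 0.969 + 2272 × 0.366 = 1234 + 832 = 2066
Giving 160 / 209 / 1734 / 1848 / 2425 / 2066.
After projecting period 3:
Births: 1734 × 0.081 = 140
15–29: 160 × 0.97 = 155
30–44: 209 × 0.961 = 201
45–59: 1734 × 0.938 = 1626
60–74: 1848 × 0.972 = 1796
75+: 2425 × 0.969 + 2066 × 0.366 = 2350 + 756 = 3106
Giving 140 / 155 / 201 / 1626 / 1796 / 3106.
Dependents (band 0–14 + band 75+) = 140 + 3106 = 3246; working-age = 3778; ratio = 3246/3778 × 100 = 85.9

85.9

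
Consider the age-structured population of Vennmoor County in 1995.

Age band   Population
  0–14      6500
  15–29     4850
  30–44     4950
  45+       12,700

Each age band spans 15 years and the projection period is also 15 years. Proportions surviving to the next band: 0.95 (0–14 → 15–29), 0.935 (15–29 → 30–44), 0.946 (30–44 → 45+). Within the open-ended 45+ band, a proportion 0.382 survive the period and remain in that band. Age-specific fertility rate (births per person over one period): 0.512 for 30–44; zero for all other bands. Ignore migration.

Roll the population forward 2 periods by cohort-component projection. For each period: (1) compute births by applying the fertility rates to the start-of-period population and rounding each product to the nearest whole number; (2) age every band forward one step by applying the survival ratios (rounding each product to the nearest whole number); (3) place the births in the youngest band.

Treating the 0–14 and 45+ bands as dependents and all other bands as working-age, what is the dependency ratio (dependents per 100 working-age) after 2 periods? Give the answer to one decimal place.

125.3

Call the groups 1 to 4, youngest first.
[period 1]
Births: 4950 × 0.512 = 2534
Group 2: 6500 × 0.95 = 6175
Group 3: 4850 × 0.935 = 4535
Group 4: 4950 × 0.946 + 12700 × 0.382 = 4683 + 4851 = 9534
End of period: [2534, 6175, 4535, 9534]
[period 2]
Births: 4535 × 0.512 = 2322
Group 2: 2534 × 0.95 = 2407
Group 3: 6175 × 0.935 = 5774
Group 4: 4535 × 0.946 + 9534 × 0.382 = 4290 + 3642 = 7932
End of period: [2322, 2407, 5774, 7932]
Dependents (band 0–14 + band 45+) = 2322 + 7932 = 10254; working-age = 8181; ratio = 10254/8181 × 100 = 125.3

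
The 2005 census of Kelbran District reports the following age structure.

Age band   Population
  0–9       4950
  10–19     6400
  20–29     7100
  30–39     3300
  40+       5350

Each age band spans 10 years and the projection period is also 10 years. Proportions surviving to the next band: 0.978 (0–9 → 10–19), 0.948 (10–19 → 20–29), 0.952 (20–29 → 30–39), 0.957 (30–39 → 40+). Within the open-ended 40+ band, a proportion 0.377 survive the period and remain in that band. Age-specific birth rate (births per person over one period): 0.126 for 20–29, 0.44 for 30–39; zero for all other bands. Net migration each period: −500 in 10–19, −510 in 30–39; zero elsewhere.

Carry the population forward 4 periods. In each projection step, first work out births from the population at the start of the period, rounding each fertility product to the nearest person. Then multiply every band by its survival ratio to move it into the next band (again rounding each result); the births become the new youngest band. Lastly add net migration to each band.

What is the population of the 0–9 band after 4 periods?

1713

Call the groups 1 to 5, youngest first.
After projecting period 1:
Births: 7100 × 0.126 = 895, 3300 × 0.44 = 1452 → 2347
Group 2: 4950 × 0.978 = 4841
Group 3: 6400 × 0.948 = 6067
Group 4: 7100 × 0.952 = 6759
Group 5: 3300 × 0.957 + 5350 × 0.377 = 3158 + 2017 = 5175
Net migration: Group 2 − 500 → 4341; Group 4 − 510 → 6249
→ [2347, 4341, 6067, 6249, 5175]
After projecting period 2:
Births: 6067 × 0.126 = 764, 6249 × 0.44 = 2750 → 3514
Group 2: 2347 × 0.978 = 2295
Group 3: 4341 × 0.948 = 4115
Group 4: 6067 × 0.952 = 5776
Group 5: 6249 × 0.957 + 5175 × 0.377 = 5980 + 1951 = 7931
Net migration: Group 2 − 500 → 1795; Group 4 − 510 → 5266
→ [3514, 1795, 4115, 5266, 7931]
After projecting period 3:
Births: 4115 × 0.126 = 518, 5266 × 0.44 = 2317 → 2835
Group 2: 3514 × 0.978 = 3437
Group 3: 1795 × 0.948 = 1702
Group 4: 4115 × 0.952 = 3917
Group 5: 5266 × 0.957 + 7931 × 0.377 = 5040 + 2990 = 8030
Net migration: Group 2 − 500 → 2937; Group 4 − 510 → 3407
→ [2835, 2937, 1702, 3407, 8030]
After projecting period 4:
Births: 1702 × 0.126 = 214, 3407 × 0.44 = 1499 → 1713
Group 2: 2835 × 0.978 = 2773
Group 3: 2937 × 0.948 = 2784
Group 4: 1702 × 0.952 = 1620
Group 5: 3407 × 0.957 + 8030 × 0.377 = 3260 + 3027 = 6287
Net migration: Group 2 − 500 → 2273; Group 4 − 510 → 1110
→ [1713, 2273, 2784, 1110, 6287]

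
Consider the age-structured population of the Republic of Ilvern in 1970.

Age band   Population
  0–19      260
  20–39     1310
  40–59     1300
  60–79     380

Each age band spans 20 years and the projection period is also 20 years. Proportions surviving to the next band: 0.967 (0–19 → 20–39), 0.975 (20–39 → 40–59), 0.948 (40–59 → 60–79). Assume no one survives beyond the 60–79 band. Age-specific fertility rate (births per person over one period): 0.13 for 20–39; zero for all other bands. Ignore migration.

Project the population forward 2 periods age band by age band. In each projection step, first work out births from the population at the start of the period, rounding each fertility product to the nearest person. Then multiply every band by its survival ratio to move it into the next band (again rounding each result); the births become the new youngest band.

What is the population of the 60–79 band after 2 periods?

1211

Numbering the bands 1..4 from youngest to oldest:
— Period 1 —
Births: 1310 × 0.13 = 170
Band 2: 260 × 0.967 = 251
Band 3: 1310 × 0.975 = 1277
Band 4: 1300 × 0.948 = 1232
Giving 170 / 251 / 1277 / 1232.
— Period 2 —
Births: 251 × 0.13 = 33
Band 2: 170 × 0.967 = 164
Band 3: 251 × 0.975 = 245
Band 4: 1277 × 0.948 = 1211
Giving 33 / 164 / 245 / 1211.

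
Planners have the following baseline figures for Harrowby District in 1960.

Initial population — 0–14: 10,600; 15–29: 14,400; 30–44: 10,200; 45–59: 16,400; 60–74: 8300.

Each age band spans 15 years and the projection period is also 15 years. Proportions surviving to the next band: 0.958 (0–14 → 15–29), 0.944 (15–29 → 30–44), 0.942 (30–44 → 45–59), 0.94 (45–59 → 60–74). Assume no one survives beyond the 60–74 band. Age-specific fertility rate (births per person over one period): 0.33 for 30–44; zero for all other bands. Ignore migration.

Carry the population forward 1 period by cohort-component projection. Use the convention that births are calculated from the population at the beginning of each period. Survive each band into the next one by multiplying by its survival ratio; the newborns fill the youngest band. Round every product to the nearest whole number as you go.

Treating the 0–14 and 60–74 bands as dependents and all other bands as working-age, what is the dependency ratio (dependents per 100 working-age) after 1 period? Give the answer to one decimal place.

56.3

— Period 1 —
Births: 10200 × 0.33 = 3366
15–29: 10600 × 0.958 = 10155
30–44: 14400 × 0.944 = 13594
45–59: 10200 × 0.942 = 9608
60–74: 16400 × 0.94 = 15416
Population now: 0–14=3366, 15–29=10155, 30–44=13594, 45–59=9608, 60–74=15416
Dependents (band 0–14 + band 60–74) = 3366 + 15416 = 18782; working-age = 33357; ratio = 18782/33357 × 100 = 56.3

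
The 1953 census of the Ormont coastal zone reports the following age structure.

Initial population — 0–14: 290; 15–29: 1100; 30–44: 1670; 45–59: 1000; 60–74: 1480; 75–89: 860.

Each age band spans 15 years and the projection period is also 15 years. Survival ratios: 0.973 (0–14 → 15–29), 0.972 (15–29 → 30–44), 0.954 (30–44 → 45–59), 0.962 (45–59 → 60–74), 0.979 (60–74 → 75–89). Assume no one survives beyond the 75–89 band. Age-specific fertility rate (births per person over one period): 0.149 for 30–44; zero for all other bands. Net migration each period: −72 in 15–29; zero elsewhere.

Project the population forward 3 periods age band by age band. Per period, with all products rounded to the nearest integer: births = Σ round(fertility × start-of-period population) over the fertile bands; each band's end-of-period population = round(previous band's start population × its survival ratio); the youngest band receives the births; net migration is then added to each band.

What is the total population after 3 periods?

2954

Let group 1 be 0–14 through group 6 = 75–89.
After projecting period 1:
Births: 1670 * 0.149 = 249
Group 2: 290 * 0.973 = 282
Group 3: 1100 * 0.972 = 1069
Group 4: 1670 * 0.954 = 1593
Group 5: 1000 * 0.962 = 962
Group 6: 1480 * 0.979 = 1449
Net migration: Group 2 − 72 → 210
Giving 249 / 210 / 1069 / 1593 / 962 / 1449.
After projecting period 2:
Births: 1069 * 0.149 = 159
Group 2: 249 * 0.973 = 242
Group 3: 210 * 0.972 = 204
Group 4: 1069 * 0.954 = 1020
Group 5: 1593 * 0.962 = 1532
Group 6: 962 * 0.979 = 942
Net migration: Group 2 − 72 → 170
Giving 159 / 170 / 204 / 1020 / 1532 / 942.
After projecting period 3:
Births: 204 * 0.149 = 30
Group 2: 159 * 0.973 = 155
Group 3: 170 * 0.972 = 165
Group 4: 204 * 0.954 = 195
Group 5: 1020 * 0.962 = 981
Group 6: 1532 * 0.979 = 1500
Net migration: Group 2 − 72 → 83
Giving 30 / 83 / 165 / 195 / 981 / 1500.
Total after period 3: 30 + 83 + 165 + 195 + 981 + 1500 = 2954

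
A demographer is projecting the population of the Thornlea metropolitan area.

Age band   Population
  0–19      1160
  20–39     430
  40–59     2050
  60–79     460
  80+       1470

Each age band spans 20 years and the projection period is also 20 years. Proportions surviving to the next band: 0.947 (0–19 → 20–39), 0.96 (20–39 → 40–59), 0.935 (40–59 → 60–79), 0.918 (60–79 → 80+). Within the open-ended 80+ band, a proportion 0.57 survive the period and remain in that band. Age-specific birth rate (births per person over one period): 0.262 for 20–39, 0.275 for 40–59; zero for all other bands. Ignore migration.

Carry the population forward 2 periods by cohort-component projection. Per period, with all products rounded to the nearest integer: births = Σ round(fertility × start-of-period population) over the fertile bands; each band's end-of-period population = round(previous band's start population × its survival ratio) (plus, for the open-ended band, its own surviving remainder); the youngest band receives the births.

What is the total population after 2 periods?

4962

Let band 1 be 0–19 through band 5 = 80+.
Period 1:
Births: 430 × 0.262 = 113 ; 2050 × 0.275 = 564 — total 677
Band 2: 1160 × 0.947 = 1099
Band 3: 430 × 0.96 = 413
Band 4: 2050 × 0.935 = 1917
Band 5: 460 × 0.918 + 1470 × 0.57 = 422 + 838 = 1260
End of period: [677, 1099, 413, 1917, 1260]
Period 2:
Births: 1099 × 0.262 = 288 ; 413 × 0.275 = 114 — total 402
Band 2: 677 × 0.947 = 641
Band 3: 1099 × 0.96 = 1055
Band 4: 413 × 0.935 = 386
Band 5: 1917 × 0.918 + 1260 × 0.57 = 1760 + 718 = 2478
End of period: [402, 641, 1055, 386, 2478]
Total after period 2: 402 + 641 + 1055 + 386 + 2478 = 4962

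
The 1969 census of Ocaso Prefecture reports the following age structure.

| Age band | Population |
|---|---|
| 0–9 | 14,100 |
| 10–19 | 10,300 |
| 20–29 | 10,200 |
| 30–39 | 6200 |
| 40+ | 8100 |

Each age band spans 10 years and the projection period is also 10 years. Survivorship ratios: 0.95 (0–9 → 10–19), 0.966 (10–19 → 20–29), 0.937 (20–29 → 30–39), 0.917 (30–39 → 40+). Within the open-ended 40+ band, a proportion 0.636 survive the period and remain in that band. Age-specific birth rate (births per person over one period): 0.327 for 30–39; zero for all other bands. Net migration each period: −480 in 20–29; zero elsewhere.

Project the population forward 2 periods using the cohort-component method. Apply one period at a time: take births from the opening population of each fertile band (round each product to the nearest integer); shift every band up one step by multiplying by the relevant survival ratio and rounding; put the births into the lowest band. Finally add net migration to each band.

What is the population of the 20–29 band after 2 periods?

— Period 1 —
Births: 6200 × 0.327 = 2027
10–19: 14100 × 0.95 = 13395
20–29: 10300 × 0.966 = 9950
30–39: 10200 × 0.937 = 9557
40+: 6200 × 0.917 + 8100 × 0.636 = 5685 + 5152 = 10837
Net migration: 20–29 − 480 → 9470
End of period: [2027, 13395, 9470, 9557, 10837]
— Period 2 —
Births: 9557 × 0.327 = 3125
10–19: 2027 × 0.95 = 1926
20–29: 13395 × 0.966 = 12940
30–39: 9470 × 0.937 = 8873
40+: 9557 × 0.917 + 10837 × 0.636 = 8764 + 6892 = 15656
Net migration: 20–29 − 480 → 12460
End of period: [3125, 1926, 12460, 8873, 15656]

12460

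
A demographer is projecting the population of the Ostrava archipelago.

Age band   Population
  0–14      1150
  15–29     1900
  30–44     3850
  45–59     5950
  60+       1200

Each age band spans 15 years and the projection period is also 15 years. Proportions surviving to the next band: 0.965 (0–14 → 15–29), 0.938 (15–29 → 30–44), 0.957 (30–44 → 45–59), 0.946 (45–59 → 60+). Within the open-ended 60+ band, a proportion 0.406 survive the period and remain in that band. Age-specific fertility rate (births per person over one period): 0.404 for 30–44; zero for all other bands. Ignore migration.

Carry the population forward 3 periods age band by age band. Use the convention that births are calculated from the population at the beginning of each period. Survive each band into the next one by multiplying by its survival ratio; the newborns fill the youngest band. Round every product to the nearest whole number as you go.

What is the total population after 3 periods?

Let band 1 be 0–14 through band 5 = 60+.
Period 1:
Births: 3850 × 0.404 = 1555
Band 2: 1150 × 0.965 = 1110
Band 3: 1900 × 0.938 = 1782
Band 4: 3850 × 0.957 = 3684
Band 5: 5950 × 0.946 + 1200 × 0.406 = 5629 + 487 = 6116
Giving 1555 / 1110 / 1782 / 3684 / 6116.
Period 2:
Births: 1782 × 0.404 = 720
Band 2: 1555 × 0.965 = 1501
Band 3: 1110 × 0.938 = 1041
Band 4: 1782 × 0.957 = 1705
Band 5: 3684 × 0.946 + 6116 × 0.406 = 3485 + 2483 = 5968
Giving 720 / 1501 / 1041 / 1705 / 5968.
Period 3:
Births: 1041 × 0.404 = 421
Band 2: 720 × 0.965 = 695
Band 3: 1501 × 0.938 = 1408
Band 4: 1041 × 0.957 = 996
Band 5: 1705 × 0.946 + 5968 × 0.406 = 1613 + 2423 = 4036
Giving 421 / 695 / 1408 / 996 / 4036.
Total after period 3: 421 + 695 + 1408 + 996 + 4036 = 7556

7556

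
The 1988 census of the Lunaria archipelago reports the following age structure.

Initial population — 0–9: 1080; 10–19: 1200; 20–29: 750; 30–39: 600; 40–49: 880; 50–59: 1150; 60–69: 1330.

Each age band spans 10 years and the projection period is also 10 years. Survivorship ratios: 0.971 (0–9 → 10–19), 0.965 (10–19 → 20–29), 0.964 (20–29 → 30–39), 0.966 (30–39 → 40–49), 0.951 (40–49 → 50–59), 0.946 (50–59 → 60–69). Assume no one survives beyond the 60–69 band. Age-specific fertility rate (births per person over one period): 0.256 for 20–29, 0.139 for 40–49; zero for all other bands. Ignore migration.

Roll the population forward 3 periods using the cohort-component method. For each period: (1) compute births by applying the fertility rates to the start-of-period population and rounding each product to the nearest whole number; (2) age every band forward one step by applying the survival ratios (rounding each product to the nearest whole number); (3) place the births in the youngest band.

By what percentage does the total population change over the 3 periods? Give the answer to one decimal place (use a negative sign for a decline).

-39.1

Let group 1 be 0–9 through group 7 = 60–69.
[period 1]
Births: 750 × 0.256 = 192, 880 × 0.139 = 122 → total 314
Group 2: 1080 × 0.971 = 1049
Group 3: 1200 × 0.965 = 1158
Group 4: 750 × 0.964 = 723
Group 5: 600 × 0.966 = 580
Group 6: 880 × 0.951 = 837
Group 7: 1150 × 0.946 = 1088
Population now: 0–9=314, 10–19=1049, 20–29=1158, 30–39=723, 40–49=580, 50–59=837, 60–69=1088
[period 2]
Births: 1158 × 0.256 = 296, 580 × 0.139 = 81 → total 377
Group 2: 314 × 0.971 = 305
Group 3: 1049 × 0.965 = 1012
Group 4: 1158 × 0.964 = 1116
Group 5: 723 × 0.966 = 698
Group 6: 580 × 0.951 = 552
Group 7: 837 × 0.946 = 792
Population now: 0–9=377, 10–19=305, 20–29=1012, 30–39=1116, 40–49=698, 50–59=552, 60–69=792
[period 3]
Births: 1012 × 0.256 = 259, 698 × 0.139 = 97 → total 356
Group 2: 377 × 0.971 = 366
Group 3: 305 × 0.965 = 294
Group 4: 1012 × 0.964 = 976
Group 5: 1116 × 0.966 = 1078
Group 6: 698 × 0.951 = 664
Group 7: 552 × 0.946 = 522
Population now: 0–9=356, 10–19=366, 20–29=294, 30–39=976, 40–49=1078, 50–59=664, 60–69=522
Total: 6990 → 4256; change = -2734; percentage change = -39.1%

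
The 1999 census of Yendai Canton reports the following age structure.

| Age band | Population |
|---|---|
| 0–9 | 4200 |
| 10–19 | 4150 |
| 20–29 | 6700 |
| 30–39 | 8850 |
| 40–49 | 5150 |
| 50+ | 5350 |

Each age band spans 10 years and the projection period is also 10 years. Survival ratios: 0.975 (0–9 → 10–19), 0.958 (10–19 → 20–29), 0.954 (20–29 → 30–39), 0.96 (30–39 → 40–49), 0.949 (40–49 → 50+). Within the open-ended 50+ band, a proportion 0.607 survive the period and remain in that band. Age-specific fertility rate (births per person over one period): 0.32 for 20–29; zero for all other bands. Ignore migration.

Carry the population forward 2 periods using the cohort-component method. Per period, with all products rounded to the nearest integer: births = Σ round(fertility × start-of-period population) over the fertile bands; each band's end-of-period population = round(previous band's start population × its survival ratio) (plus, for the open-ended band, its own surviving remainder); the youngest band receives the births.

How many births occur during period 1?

Let group 1 be 0–9 through group 6 = 50+.
[period 1]
Births: 6700 × 0.32 = 2144
Group 2: 4200 × 0.975 = 4095
Group 3: 4150 × 0.958 = 3976
Group 4: 6700 × 0.954 = 6392
Group 5: 8850 × 0.96 = 8496
Group 6: 5150 × 0.949 + 5350 × 0.607 = 4887 + 3247 = 8134
End of period: [2144, 4095, 3976, 6392, 8496, 8134]

2144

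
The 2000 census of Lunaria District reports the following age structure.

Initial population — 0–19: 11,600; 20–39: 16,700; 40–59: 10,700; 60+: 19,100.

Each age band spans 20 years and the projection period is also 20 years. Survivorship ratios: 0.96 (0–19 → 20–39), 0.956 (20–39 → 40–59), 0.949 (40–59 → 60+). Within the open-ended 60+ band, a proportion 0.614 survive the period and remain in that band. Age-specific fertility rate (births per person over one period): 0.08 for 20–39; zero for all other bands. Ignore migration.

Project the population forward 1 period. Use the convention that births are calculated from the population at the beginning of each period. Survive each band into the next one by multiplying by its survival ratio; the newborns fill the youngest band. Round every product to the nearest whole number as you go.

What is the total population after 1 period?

50318

Call the bands 1 to 4, youngest first.
Period 1:
Births: 16700 × 0.08 = 1336
Band 2: 11600 × 0.96 = 11136
Band 3: 16700 × 0.956 = 15965
Band 4: 10700 × 0.949 + 19100 × 0.614 = 10154 + 11727 = 21881
End of period: [1336, 11136, 15965, 21881]
Total after period 1: 1336 + 11136 + 15965 + 21881 = 50318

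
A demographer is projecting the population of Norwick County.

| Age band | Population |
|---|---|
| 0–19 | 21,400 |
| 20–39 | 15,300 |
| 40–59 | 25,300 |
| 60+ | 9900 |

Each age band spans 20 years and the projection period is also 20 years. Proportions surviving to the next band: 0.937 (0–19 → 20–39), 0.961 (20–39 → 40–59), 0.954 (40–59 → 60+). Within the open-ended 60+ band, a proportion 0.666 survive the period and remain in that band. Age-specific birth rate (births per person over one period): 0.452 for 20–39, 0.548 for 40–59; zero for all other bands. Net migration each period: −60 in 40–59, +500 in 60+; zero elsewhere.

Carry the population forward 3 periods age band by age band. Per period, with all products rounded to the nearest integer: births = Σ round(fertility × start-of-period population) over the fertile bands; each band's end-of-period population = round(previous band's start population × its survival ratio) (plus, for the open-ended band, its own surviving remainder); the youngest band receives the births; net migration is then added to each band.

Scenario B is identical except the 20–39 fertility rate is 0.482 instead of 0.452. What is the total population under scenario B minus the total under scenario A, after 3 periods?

Call the groups 1 to 4, youngest first.
Period 1.
Births: 15300 × 0.452 = 6916, 25300 × 0.548 = 13864 ⇒ total 20780
Group 2: 21400 × 0.937 = 20052
Group 3: 15300 × 0.961 = 14703
Group 4: 25300 × 0.954 + 9900 × 0.666 = 24136 + 6593 = 30729
Net migration: Group 3 − 60 → 14643; Group 4 + 500 → 31229
End of period: [20780, 20052, 14643, 31229]
Period 2.
Births: 20052 × 0.452 = 9064, 14643 × 0.548 = 8024 ⇒ total 17088
Group 2: 20780 × 0.937 = 19471
Group 3: 20052 × 0.961 = 19270
Group 4: 14643 × 0.954 + 31229 × 0.666 = 13969 + 20799 = 34768
Net migration: Group 3 − 60 → 19210; Group 4 + 500 → 35268
End of period: [17088, 19471, 19210, 35268]
Period 3.
Births: 19471 × 0.452 = 8801, 19210 × 0.548 = 10527 ⇒ total 19328
Group 2: 17088 × 0.937 = 16011
Group 3: 19471 × 0.961 = 18712
Group 4: 19210 × 0.954 + 35268 × 0.666 = 18326 + 23488 = 41814
Net migration: Group 3 − 60 → 18652; Group 4 + 500 → 42314
End of period: [19328, 16011, 18652, 42314]
Scenario A total after 3 periods: 96305
Scenario B projection —
Period 1.
Births: 15300 × 0.482 = 7375, 25300 × 0.548 = 13864 ⇒ total 21239
Group 2: 21400 × 0.937 = 20052
Group 3: 15300 × 0.961 = 14703
Group 4: 25300 × 0.954 + 9900 × 0.666 = 24136 + 6593 = 30729
Net migration: Group 3 − 60 → 14643; Group 4 + 500 → 31229
End of period: [21239, 20052, 14643, 31229]
Period 2.
Births: 20052 × 0.482 = 9665, 14643 × 0.548 = 8024 ⇒ total 17689
Group 2: 21239 × 0.937 = 19901
Group 3: 20052 × 0.961 = 19270
Group 4: 14643 × 0.954 + 31229 × 0.666 = 13969 + 20799 = 34768
Net migration: Group 3 − 60 → 19210; Group 4 + 500 → 35268
End of period: [17689, 19901, 19210, 35268]
Period 3.
Births: 19901 × 0.482 = 9592, 19210 × 0.548 = 10527 ⇒ total 20119
Group 2: 17689 × 0.937 = 16575
Group 3: 19901 × 0.961 = 19125
Group 4: 19210 × 0.954 + 35268 × 0.666 = 18326 + 23488 = 41814
Net migration: Group 3 − 60 → 19065; Group 4 + 500 → 42314
End of period: [20119, 16575, 19065, 42314]
Scenario B total after 3 periods: 98073
Difference B − A = 98073 − 96305 = 1768

1768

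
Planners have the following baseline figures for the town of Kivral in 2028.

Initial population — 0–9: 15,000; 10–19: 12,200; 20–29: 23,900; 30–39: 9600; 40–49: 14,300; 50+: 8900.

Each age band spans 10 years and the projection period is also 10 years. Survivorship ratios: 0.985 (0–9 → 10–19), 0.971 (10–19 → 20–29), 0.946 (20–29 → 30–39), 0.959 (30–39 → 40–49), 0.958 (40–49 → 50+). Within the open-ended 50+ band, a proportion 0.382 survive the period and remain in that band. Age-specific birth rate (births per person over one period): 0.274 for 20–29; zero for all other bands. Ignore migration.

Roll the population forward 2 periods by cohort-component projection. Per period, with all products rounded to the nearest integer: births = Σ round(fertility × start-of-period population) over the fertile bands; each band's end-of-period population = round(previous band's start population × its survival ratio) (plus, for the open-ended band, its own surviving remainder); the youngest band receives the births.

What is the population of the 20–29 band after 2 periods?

14347

(Bands numbered youngest = 1 to oldest = 6.)
Period 1:
Births: 23900 × 0.274 = 6549
Band 2: 15000 × 0.985 = 14775
Band 3: 12200 × 0.971 = 11846
Band 4: 23900 × 0.946 = 22609
Band 5: 9600 × 0.959 = 9206
Band 6: 14300 × 0.958 + 8900 × 0.382 = 13699 + 3400 = 17099
→ [6549, 14775, 11846, 22609, 9206, 17099]
Period 2:
Births: 11846 × 0.274 = 3246
Band 2: 6549 × 0.985 = 6451
Band 3: 14775 × 0.971 = 14347
Band 4: 11846 × 0.946 = 11206
Band 5: 22609 × 0.959 = 21682
Band 6: 9206 × 0.958 + 17099 × 0.382 = 8819 + 6532 = 15351
→ [3246, 6451, 14347, 11206, 21682, 15351]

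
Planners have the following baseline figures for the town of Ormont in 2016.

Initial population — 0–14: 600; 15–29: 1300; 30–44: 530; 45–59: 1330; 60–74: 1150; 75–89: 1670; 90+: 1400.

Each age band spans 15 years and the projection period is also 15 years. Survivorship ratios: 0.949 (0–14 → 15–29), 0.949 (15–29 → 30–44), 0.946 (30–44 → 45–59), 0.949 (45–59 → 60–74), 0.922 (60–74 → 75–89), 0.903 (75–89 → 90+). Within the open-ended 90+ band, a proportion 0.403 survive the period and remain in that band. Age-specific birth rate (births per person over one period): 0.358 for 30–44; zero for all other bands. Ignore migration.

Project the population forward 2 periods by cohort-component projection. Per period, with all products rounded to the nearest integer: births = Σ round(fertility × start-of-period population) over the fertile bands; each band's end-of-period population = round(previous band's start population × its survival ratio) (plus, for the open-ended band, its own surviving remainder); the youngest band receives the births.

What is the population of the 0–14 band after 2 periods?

Call the groups 1 to 7, youngest first.
Period 1:
Births: 530 × 0.358 = 190
Group 2: 600 × 0.949 = 569
Group 3: 1300 × 0.949 = 1234
Group 4: 530 × 0.946 = 501
Group 5: 1330 × 0.949 = 1262
Group 6: 1150 × 0.922 = 1060
Group 7: 1670 × 0.903 + 1400 × 0.403 = 1508 + 564 = 2072
End of period: [190, 569, 1234, 501, 1262, 1060, 2072]
Period 2:
Births: 1234 × 0.358 = 442
Group 2: 190 × 0.949 = 180
Group 3: 569 × 0.949 = 540
Group 4: 1234 × 0.946 = 1167
Group 5: 501 × 0.949 = 475
Group 6: 1262 × 0.922 = 1164
Group 7: 1060 × 0.903 + 2072 × 0.403 = 957 + 835 = 1792
End of period: [442, 180, 540, 1167, 475, 1164, 1792]

442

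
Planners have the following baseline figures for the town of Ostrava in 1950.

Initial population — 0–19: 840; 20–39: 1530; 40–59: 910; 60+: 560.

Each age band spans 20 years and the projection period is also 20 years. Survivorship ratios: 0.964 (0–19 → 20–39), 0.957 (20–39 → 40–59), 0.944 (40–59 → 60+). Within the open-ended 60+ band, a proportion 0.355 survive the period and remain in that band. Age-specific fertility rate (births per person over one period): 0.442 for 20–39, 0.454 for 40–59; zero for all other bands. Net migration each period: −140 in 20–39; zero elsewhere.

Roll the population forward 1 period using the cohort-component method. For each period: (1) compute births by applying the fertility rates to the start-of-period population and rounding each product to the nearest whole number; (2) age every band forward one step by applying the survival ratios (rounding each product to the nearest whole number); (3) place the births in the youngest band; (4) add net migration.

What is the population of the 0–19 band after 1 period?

1089

Let band 1 be 0–19 through band 4 = 60+.
Period 1:
Births: 1530 × 0.442 = 676, 910 × 0.454 = 413 ⇒ total 1089
Band 2: 840 × 0.964 = 810
Band 3: 1530 × 0.957 = 1464
Band 4: 910 × 0.944 + 560 × 0.355 = 859 + 199 = 1058
Net migration: Band 2 − 140 → 670
Population now: 0–19=1089, 20–39=670, 40–59=1464, 60+=1058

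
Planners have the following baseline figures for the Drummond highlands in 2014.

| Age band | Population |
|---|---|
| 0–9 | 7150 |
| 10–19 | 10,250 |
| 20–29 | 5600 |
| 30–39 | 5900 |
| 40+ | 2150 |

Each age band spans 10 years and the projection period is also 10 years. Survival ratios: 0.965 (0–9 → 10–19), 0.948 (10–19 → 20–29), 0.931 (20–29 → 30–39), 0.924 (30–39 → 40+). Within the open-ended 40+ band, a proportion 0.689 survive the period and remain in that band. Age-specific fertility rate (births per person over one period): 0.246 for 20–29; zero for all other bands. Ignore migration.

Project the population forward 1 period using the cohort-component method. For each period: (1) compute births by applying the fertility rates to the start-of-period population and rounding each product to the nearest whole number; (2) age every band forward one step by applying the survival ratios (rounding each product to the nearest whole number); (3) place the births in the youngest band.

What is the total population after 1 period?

(Groups numbered youngest = 1 to oldest = 5.)
Period 1:
Births: 5600 × 0.246 = 1378
Group 2: 7150 × 0.965 = 6900
Group 3: 10250 × 0.948 = 9717
Group 4: 5600 × 0.931 = 5214
Group 5: 5900 × 0.924 + 2150 × 0.689 = 5452 + 1481 = 6933
End of period: [1378, 6900, 9717, 5214, 6933]
Total after period 1: 1378 + 6900 + 9717 + 5214 + 6933 = 30142

30142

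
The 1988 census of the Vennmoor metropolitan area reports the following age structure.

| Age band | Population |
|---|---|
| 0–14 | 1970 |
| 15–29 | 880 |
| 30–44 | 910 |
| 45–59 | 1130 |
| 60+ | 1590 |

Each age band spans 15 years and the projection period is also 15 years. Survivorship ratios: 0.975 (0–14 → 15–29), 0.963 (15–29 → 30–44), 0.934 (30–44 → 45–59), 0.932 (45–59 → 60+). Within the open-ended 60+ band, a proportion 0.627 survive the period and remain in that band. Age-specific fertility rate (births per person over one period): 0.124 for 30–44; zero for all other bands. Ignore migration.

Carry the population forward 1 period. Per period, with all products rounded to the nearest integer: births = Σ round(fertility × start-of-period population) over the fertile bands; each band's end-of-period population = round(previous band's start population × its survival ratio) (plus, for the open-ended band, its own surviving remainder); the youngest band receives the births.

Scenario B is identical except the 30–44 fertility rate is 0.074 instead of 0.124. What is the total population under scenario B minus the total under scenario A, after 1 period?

Period 1:
Births: 910 × 0.124 = 113
15–29: 1970 × 0.975 = 1921
30–44: 880 × 0.963 = 847
45–59: 910 × 0.934 = 850
60+: 1130 × 0.932 + 1590 × 0.627 = 1053 + 997 = 2050
Giving 113 / 1921 / 847 / 850 / 2050.
Scenario A total after 1 period: 5781
Scenario B projection —
Period 1:
Births: 910 × 0.074 = 67
15–29: 1970 × 0.975 = 1921
30–44: 880 × 0.963 = 847
45–59: 910 × 0.934 = 850
60+: 1130 × 0.932 + 1590 × 0.627 = 1053 + 997 = 2050
Giving 67 / 1921 / 847 / 850 / 2050.
Scenario B total after 1 period: 5735
Difference B − A = 5735 − 5781 = -46

-46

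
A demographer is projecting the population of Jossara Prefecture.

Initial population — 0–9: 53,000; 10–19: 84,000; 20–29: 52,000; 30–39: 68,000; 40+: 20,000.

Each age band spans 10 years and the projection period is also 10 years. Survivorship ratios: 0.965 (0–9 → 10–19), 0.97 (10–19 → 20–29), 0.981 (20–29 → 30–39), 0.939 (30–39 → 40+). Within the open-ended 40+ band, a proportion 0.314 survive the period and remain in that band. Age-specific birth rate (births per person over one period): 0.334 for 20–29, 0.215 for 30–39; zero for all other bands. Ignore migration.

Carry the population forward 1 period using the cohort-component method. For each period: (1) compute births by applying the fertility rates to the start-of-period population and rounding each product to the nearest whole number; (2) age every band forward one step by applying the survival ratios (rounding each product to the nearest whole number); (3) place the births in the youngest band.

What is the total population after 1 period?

285757

After projecting period 1:
Births: 52000 × 0.334 = 17368, 68000 × 0.215 = 14620 ⇒ total 31988
10–19: 53000 × 0.965 = 51145
20–29: 84000 × 0.97 = 81480
30–39: 52000 × 0.981 = 51012
40+: 68000 × 0.939 + 20000 × 0.314 = 63852 + 6280 = 70132
→ [31988, 51145, 81480, 51012, 70132]
Total after period 1: 31988 + 51145 + 81480 + 51012 + 70132 = 285757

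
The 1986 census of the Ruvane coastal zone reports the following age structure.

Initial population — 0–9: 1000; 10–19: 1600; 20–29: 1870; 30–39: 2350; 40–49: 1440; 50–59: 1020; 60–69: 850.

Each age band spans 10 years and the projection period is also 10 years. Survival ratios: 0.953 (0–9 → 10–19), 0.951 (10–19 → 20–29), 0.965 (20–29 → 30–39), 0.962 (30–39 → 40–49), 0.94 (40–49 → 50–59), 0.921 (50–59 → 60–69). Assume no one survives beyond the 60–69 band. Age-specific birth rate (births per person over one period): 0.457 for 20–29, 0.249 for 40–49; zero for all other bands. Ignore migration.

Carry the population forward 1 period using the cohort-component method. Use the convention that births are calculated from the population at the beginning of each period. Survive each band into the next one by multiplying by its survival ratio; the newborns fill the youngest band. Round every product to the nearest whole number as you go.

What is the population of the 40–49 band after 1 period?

2261

Numbering the groups 1..7 from youngest to oldest:
Period 1:
Births: 1870 × 0.457 = 855, 1440 × 0.249 = 359 → total 1214
Group 2: 1000 × 0.953 = 953
Group 3: 1600 × 0.951 = 1522
Group 4: 1870 × 0.965 = 1805
Group 5: 2350 × 0.962 = 2261
Group 6: 1440 × 0.94 = 1354
Group 7: 1020 × 0.921 = 939
End of period: [1214, 953, 1522, 1805, 2261, 1354, 939]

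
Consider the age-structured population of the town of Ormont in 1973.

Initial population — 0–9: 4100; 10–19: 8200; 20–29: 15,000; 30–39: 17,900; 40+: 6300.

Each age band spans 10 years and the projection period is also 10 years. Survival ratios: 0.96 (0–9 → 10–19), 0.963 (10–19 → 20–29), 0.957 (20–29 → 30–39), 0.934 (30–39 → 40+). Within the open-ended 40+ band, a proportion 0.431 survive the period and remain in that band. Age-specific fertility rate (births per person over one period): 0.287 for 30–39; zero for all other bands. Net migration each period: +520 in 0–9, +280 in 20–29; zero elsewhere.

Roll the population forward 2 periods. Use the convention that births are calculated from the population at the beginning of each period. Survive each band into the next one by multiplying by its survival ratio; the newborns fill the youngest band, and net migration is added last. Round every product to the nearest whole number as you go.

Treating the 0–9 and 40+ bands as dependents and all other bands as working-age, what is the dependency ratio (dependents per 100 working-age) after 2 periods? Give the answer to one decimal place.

Call the bands 1 to 5, youngest first.
Period 1:
Births: 17900 * 0.287 = 5137
Band 2: 4100 * 0.96 = 3936
Band 3: 8200 * 0.963 = 7897
Band 4: 15000 * 0.957 = 14355
Band 5: 17900 * 0.934 + 6300 * 0.431 = 16719 + 2715 = 19434
Net migration: Band 1 + 520 → 5657; Band 3 + 280 → 8177
Giving 5657 / 3936 / 8177 / 14355 / 19434.
Period 2:
Births: 14355 * 0.287 = 4120
Band 2: 5657 * 0.96 = 5431
Band 3: 3936 * 0.963 = 3790
Band 4: 8177 * 0.957 = 7825
Band 5: 14355 * 0.934 + 19434 * 0.431 = 13408 + 8376 = 21784
Net migration: Band 1 + 520 → 4640; Band 3 + 280 → 4070
Giving 4640 / 5431 / 4070 / 7825 / 21784.
Dependents (band 0–9 + band 40+) = 4640 + 21784 = 26424; working-age = 17326; ratio = 26424/17326 × 100 = 152.5

152.5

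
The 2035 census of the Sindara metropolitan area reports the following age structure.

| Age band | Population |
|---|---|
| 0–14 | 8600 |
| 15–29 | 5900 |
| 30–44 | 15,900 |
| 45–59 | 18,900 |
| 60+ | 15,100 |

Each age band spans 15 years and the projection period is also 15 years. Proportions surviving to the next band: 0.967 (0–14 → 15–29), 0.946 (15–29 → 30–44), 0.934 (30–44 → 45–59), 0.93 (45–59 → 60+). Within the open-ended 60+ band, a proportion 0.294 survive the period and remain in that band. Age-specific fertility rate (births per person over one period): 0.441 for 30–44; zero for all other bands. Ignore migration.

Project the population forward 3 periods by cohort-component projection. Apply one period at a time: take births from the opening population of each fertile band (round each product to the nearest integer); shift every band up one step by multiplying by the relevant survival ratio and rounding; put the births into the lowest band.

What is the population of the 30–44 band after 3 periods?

6415

After projecting period 1:
Births: 15900 * 0.441 = 7012
15–29: 8600 * 0.967 = 8316
30–44: 5900 * 0.946 = 5581
45–59: 15900 * 0.934 = 14851
60+: 18900 * 0.93 + 15100 * 0.294 = 17577 + 4439 = 22016
Giving 7012 / 8316 / 5581 / 14851 / 22016.
After projecting period 2:
Births: 5581 * 0.441 = 2461
15–29: 7012 * 0.967 = 6781
30–44: 8316 * 0.946 = 7867
45–59: 5581 * 0.934 = 5213
60+: 14851 * 0.93 + 22016 * 0.294 = 13811 + 6473 = 20284
Giving 2461 / 6781 / 7867 / 5213 / 20284.
After projecting period 3:
Births: 7867 * 0.441 = 3469
15–29: 2461 * 0.967 = 2380
30–44: 6781 * 0.946 = 6415
45–59: 7867 * 0.934 = 7348
60+: 5213 * 0.93 + 20284 * 0.294 = 4848 + 5963 = 10811
Giving 3469 / 2380 / 6415 / 7348 / 10811.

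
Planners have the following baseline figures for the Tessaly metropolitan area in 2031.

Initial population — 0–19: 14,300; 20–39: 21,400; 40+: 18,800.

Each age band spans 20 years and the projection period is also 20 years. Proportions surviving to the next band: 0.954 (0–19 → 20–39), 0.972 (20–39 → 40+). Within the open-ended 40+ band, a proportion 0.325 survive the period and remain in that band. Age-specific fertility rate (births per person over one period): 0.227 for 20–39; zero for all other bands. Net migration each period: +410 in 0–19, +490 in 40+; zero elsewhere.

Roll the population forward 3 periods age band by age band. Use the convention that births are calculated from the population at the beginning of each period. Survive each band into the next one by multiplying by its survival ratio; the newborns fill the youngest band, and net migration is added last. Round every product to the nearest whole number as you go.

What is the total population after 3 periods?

17635

Numbering the groups 1..3 from youngest to oldest:
Period 1.
Births: 21400 × 0.227 = 4858
Group 2: 14300 × 0.954 = 13642
Group 3: 21400 × 0.972 + 18800 × 0.325 = 20801 + 6110 = 26911
Net migration: Group 1 + 410 → 5268; Group 3 + 490 → 27401
End of period: [5268, 13642, 27401]
Period 2.
Births: 13642 × 0.227 = 3097
Group 2: 5268 × 0.954 = 5026
Group 3: 13642 × 0.972 + 27401 × 0.325 = 13260 + 8905 = 22165
Net migration: Group 1 + 410 → 3507; Group 3 + 490 → 22655
End of period: [3507, 5026, 22655]
Period 3.
Births: 5026 × 0.227 = 1141
Group 2: 3507 × 0.954 = 3346
Group 3: 5026 × 0.972 + 22655 × 0.325 = 4885 + 7363 = 12248
Net migration: Group 1 + 410 → 1551; Group 3 + 490 → 12738
End of period: [1551, 3346, 12738]
Total after period 3: 1551 + 3346 + 12738 = 17635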